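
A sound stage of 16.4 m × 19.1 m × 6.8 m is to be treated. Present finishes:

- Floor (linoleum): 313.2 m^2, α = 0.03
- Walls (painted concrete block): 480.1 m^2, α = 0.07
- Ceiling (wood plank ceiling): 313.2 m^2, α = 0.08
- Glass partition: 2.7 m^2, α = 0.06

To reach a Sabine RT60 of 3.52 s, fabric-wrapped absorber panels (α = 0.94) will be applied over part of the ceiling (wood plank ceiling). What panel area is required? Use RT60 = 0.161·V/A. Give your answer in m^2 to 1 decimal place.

34.0

Equivalent absorption area: A₁ = 313.2·0.03 + 480.1·0.07 + 313.2·0.08 + 2.7·0.06 = 68.221 m^2.
V = 2130.032 m³. Target absorption A₂ = 0.161 × 2130.032 / 3.52 = 97.425 sabins.
ΔA needed = 97.425 − 68.221 = 29.204 sabins.
Net gain per m^2: Δα = 0.94 − 0.08 = 0.86.
Area = ΔA/Δα = 29.204/0.86 = 34.0 m^2.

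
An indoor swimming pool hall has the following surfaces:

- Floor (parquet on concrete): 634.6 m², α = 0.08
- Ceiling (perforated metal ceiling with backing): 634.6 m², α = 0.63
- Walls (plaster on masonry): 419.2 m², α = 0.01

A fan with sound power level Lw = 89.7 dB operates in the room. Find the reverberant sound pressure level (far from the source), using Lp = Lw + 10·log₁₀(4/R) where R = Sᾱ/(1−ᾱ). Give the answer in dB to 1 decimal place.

A = 454.758 sabins; S = 1688.4 m².
ᾱ = 454.758/1688.4 = 0.2693; R = Sᾱ/(1−ᾱ) = 454.758/(1−0.2693) = 622.359 m².
Lp = Lw + 10 log₁₀(4/R) = 89.7 -21.92 = 67.8 dB.

67.8 dB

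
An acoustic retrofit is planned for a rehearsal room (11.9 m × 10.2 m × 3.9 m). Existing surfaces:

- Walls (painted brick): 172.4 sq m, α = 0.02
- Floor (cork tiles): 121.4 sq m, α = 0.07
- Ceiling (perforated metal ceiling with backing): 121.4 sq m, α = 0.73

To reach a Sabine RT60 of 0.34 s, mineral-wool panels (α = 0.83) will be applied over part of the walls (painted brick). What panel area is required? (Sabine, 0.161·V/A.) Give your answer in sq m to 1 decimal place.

Total absorption A₁ = 172.4*0.02 + 121.4*0.07 + 121.4*0.73
  = 3.448 + 8.498 + 88.622 = 100.568 sq m sabins.
V = 473.382 m³. Target absorption A₂ = 0.161 × 473.382 / 0.34 = 224.160 sabins.
ΔA needed = 224.160 − 100.568 = 123.592 sabins.
Net gain per sq m: Δα = 0.83 − 0.02 = 0.81.
Area = ΔA/Δα = 123.592/0.81 = 152.6 sq m.

152.6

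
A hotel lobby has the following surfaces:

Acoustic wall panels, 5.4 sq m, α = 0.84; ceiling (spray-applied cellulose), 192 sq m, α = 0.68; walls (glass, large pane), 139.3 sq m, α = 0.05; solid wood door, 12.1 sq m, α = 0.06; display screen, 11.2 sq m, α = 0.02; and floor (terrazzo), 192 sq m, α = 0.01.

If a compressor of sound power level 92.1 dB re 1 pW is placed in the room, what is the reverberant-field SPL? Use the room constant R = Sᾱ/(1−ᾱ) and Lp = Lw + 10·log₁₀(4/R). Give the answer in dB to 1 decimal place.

75.2 dB

Σ(Sᵢαᵢ) = 5.4×0.84 + 192×0.68 + 139.3×0.05 + 12.1×0.06 + 11.2×0.02 + 192×0.01 = 144.931; total area S = 552.0 sq m.
ᾱ = 0.2626, so room constant R = A/(1−ᾱ) = 196.543 sq m.
Lp = Lw + 10 log₁₀(4/R) = 92.1 -16.91 = 75.2 dB.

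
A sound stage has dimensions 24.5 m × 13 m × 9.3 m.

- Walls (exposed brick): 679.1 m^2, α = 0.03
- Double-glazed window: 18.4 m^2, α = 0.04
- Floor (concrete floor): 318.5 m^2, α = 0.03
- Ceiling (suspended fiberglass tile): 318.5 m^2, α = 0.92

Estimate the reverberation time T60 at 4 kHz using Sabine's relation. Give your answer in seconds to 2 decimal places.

Total absorption A = 679.1*0.03 + 18.4*0.04 + 318.5*0.03 + 318.5*0.92
  = 20.373 + 0.736 + 9.555 + 293.020 = 323.684 m^2 sabins.
Volume V = 24.5 × 13 × 9.3 = 2962.05 m³.
T = 0.161 V/A = 0.161·2962.05/323.684 = 1.47 s.

1.47 sec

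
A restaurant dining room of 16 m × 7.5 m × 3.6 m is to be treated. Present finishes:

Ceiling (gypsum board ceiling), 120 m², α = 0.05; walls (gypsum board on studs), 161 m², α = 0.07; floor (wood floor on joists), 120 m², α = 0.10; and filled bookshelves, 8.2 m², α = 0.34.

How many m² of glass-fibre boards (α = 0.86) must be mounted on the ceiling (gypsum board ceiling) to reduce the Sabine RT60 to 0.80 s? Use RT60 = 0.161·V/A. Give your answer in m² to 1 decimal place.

A₁ = Σ Sᵢαᵢ = 120×0.05 + 161×0.07 + 120×0.10 + 8.2×0.34 = 32.058 sabins.
Required A₂ = 0.161·432/0.80 = 86.940 sabins.
Absorption to add: 86.940 − 32.058 = 54.882 sabins.
Each m² of panel replacing the ceiling (gypsum board ceiling) adds (0.86 − 0.05) = 0.81 sabins.
Area = ΔA/Δα = 54.882/0.81 = 67.8 m².

67.8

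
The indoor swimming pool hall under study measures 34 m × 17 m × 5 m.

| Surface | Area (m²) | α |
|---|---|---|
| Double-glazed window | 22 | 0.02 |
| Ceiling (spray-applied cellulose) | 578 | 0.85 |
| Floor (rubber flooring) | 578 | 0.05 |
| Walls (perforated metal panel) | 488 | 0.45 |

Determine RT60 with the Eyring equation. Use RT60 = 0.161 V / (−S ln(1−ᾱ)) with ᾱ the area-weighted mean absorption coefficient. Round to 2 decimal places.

0.48 s

S = Σ Sᵢ = 1666.0 m².
Absorption A = 22×0.02 + 578×0.85 + 578×0.05 + 488×0.45 = 740.240 sabins.
Mean coefficient ᾱ = A/S = 0.4443.
−S·ln(1−ᾱ) = −1666.0 × ln(1 − 0.4443) = 978.819.
V = 34 × 17 × 5 = 2890 m³.
T = 0.161·V/[−S·ln(1−ᾱ)] = 0.161·2890/978.819 = 0.48 s.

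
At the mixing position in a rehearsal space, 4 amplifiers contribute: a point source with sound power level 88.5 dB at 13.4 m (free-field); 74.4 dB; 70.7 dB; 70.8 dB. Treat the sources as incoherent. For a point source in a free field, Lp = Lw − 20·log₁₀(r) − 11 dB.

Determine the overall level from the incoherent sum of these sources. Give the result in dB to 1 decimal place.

Source at 13.4 m: Lp = 88.5 − 20·log₁₀(13.4) − 11 = 55.0 dB.
Converting to relative power and adding: 10^(55.0/10) + 10^(74.4/10) + 10^(70.7/10) + 10^(70.8/10) = 5.163e+07.
L_total = 10·log₁₀(5.163e+07) = 77.1 dB.

77.1 dB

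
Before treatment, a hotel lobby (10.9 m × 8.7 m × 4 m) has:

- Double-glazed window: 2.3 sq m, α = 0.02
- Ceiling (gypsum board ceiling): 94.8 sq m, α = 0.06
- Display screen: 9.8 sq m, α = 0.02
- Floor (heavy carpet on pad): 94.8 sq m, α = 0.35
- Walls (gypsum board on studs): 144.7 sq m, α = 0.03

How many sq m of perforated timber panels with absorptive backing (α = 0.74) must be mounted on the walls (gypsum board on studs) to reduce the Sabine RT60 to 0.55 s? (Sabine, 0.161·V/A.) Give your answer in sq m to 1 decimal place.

95.2

Total absorption A₁ = 2.3·0.02 + 94.8·0.06 + 9.8·0.02 + 94.8·0.35 + 144.7·0.03
  = 0.046 + 5.688 + 0.196 + 33.180 + 4.341 = 43.451 sq m sabins.
V = 379.32 m³. Target absorption A₂ = 0.161 × 379.32 / 0.55 = 111.037 sabins.
Absorption to add: 111.037 − 43.451 = 67.586 sabins.
Net gain per sq m: Δα = 0.74 − 0.03 = 0.71.
Area = ΔA/Δα = 67.586/0.71 = 95.2 sq m.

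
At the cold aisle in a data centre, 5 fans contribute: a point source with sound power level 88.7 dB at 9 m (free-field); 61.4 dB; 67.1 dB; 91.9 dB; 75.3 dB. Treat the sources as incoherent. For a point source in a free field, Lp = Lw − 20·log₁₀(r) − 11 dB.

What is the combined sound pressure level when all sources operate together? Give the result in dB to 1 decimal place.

92.0 dB

Source at 9 m: Lp = 88.7 − 20·log₁₀(9) − 11 = 58.6 dB.
Σ 10^(Lᵢ/10) = 1.59e+09.
Combined level = 10 log₁₀(1.59e+09) = 92.0 dB.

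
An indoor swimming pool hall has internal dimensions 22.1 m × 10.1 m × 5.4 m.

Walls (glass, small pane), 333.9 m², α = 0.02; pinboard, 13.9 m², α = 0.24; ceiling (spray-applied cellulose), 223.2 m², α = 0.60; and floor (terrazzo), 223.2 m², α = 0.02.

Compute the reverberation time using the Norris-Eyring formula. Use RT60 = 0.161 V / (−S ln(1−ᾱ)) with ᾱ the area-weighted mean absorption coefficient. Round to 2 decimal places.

Total surface area S = 333.9 + 13.9 + 223.2 + 223.2 = 794.2 m².
Absorption A = 333.9×0.02 + 13.9×0.24 + 223.2×0.60 + 223.2×0.02 = 148.398 sabins.
Mean coefficient ᾱ = A/S = 0.1869.
−S·ln(1−ᾱ) = −794.2 × ln(1 − 0.1869) = 164.321.
V = 22.1 × 10.1 × 5.4 = 1205.334 m³.
RT60 = 0.161 × 1205.334 / 164.321 = 1.18 s.

1.18 s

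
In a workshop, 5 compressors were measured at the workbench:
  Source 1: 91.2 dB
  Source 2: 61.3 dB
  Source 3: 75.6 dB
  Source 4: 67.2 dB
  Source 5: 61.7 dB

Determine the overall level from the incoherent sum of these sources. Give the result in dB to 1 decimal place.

Converting to relative power and adding: 10^(91.2/10) + 10^(61.3/10) + 10^(75.6/10) + 10^(67.2/10) + 10^(61.7/10) = 1.363e+09.
Back to dB: 10·log₁₀ Σ = 91.3 dB.

91.3 dB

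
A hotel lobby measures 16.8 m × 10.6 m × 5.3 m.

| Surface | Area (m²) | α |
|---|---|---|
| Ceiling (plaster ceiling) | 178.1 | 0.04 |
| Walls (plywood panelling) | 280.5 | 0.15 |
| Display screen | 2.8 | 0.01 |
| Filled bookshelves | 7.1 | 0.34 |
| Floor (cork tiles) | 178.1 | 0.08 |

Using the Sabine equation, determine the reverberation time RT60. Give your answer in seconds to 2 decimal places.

2.31 s

Total absorption A = 178.1×0.04 + 280.5×0.15 + 2.8×0.01 + 7.1×0.34 + 178.1×0.08
  = 7.124 + 42.075 + 0.028 + 2.414 + 14.248 = 65.889 m² sabins.
Volume V = 16.8 × 10.6 × 5.3 = 943.824 m³.
RT60 = 0.161 · V / A = 0.161 × 943.824 / 65.889 = 2.31 s.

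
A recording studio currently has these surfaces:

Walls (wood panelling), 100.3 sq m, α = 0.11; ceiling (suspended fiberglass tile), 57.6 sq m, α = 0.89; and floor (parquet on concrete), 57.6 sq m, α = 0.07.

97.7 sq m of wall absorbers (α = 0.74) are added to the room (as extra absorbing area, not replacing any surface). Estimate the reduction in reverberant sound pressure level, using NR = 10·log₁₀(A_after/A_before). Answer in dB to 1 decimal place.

3.2 dB

A_before = Σ Sᵢαᵢ = 100.3*0.11 + 57.6*0.89 + 57.6*0.07 = 66.329 sabins.
Added absorption = 97.7 × 0.74 = 72.298 sabins.
A_after = 66.329 + 72.298 = 138.627 sabins.
Reduction = 10 log₁₀(A_after/A_before) = 10 log₁₀(2.0900) = 3.2 dB.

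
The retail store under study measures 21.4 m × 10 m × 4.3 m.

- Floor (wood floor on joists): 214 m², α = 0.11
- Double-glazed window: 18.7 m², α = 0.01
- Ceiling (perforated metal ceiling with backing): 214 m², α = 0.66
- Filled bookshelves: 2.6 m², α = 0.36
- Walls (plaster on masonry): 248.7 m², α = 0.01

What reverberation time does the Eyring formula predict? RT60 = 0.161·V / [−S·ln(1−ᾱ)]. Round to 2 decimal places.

S = Σ Sᵢ = 698.0 m².
Σ(Sᵢαᵢ) = 214·0.11 + 18.7·0.01 + 214·0.66 + 2.6·0.36 + 248.7·0.01 = 168.390.
Mean coefficient ᾱ = A/S = 0.2412.
−S·ln(1−ᾱ) = −698.0 × ln(1 − 0.2412) = 192.660.
V = 21.4 × 10 × 4.3 = 920.2 m³.
T = 0.161·V/[−S·ln(1−ᾱ)] = 0.161·920.2/192.660 = 0.77 s.

0.77 seconds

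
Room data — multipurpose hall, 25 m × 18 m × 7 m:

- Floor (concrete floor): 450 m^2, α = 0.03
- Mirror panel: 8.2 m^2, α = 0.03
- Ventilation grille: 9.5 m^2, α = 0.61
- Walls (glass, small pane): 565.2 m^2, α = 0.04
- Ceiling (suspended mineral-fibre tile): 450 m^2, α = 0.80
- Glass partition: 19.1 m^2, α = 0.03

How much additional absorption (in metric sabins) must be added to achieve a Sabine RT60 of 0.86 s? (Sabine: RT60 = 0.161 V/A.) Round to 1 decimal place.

Total absorption A₁ = 450·0.03 + 8.2·0.03 + 9.5·0.61 + 565.2·0.04 + 450·0.80 + 19.1·0.03
  = 13.500 + 0.246 + 5.795 + 22.608 + 360.000 + 0.573 = 402.722 m^2 sabins.
Target A₂ = 0.161·3150/0.86 = 589.709 sabins (V = 3150 m³).
Additional absorption ΔA = 589.709 − 402.722 = 187.0 sabins.

187.0 sabins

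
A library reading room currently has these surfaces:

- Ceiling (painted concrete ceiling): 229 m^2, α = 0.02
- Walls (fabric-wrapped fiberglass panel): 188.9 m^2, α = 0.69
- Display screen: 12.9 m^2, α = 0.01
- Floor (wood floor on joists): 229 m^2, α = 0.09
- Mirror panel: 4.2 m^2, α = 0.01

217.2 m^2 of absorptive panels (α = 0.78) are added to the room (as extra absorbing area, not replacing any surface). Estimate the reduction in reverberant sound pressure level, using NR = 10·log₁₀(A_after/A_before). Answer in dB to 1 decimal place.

3.2 dB

A_before = Σ Sᵢαᵢ = 229·0.02 + 188.9·0.69 + 12.9·0.01 + 229·0.09 + 4.2·0.01 = 155.702 sabins.
Treatment contributes 217.2·0.78 = 169.416 sabins.
A_after = 155.702 + 169.416 = 325.118 sabins.
Reduction = 10 log₁₀(A_after/A_before) = 10 log₁₀(2.0881) = 3.2 dB.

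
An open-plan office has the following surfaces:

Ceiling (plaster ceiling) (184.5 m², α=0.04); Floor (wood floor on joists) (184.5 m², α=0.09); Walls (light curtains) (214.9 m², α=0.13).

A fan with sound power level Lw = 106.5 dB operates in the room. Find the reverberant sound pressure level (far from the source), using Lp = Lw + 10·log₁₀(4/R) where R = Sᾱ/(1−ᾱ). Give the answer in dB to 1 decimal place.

A = 51.922 sabins; S = 583.9 m².
ᾱ = 51.922/583.9 = 0.0889; R = Sᾱ/(1−ᾱ) = 51.922/(1−0.0889) = 56.988 m².
Lp = 106.5 + 10·log₁₀(4/56.988) = 106.5 + (-11.54) = 95.0 dB.

95.0 dB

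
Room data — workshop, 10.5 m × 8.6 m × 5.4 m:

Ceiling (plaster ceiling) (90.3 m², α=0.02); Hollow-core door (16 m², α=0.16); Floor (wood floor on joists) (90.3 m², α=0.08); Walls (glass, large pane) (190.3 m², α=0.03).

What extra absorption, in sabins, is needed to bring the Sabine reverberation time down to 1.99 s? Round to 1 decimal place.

A₁ = Σ Sᵢαᵢ = 90.3*0.02 + 16*0.16 + 90.3*0.08 + 190.3*0.03 = 17.299 sabins.
For T = 1.99 s, need A₂ = 0.161·V/T = 0.161·487.62/1.99 = 39.451 sabins.
Shortfall: 39.451 − 17.299 = 22.2 sabins.

22.2 sabins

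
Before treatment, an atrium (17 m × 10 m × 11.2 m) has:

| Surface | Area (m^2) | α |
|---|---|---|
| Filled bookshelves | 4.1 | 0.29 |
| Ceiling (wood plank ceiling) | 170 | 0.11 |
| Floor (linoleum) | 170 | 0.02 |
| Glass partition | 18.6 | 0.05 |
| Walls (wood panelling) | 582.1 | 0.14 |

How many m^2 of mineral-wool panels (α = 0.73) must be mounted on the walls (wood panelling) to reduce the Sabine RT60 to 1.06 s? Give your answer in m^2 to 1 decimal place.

311.0

Equivalent absorption area: A₁ = 4.1·0.29 + 170·0.11 + 170·0.02 + 18.6·0.05 + 582.1·0.14 = 105.713 m^2.
V = 1904 m³. Target absorption A₂ = 0.161 × 1904 / 1.06 = 289.192 sabins.
Absorption to add: 289.192 − 105.713 = 183.479 sabins.
Each m^2 of panel replacing the walls (wood panelling) adds (0.73 − 0.14) = 0.59 sabins.
Area = ΔA/Δα = 183.479/0.59 = 311.0 m^2.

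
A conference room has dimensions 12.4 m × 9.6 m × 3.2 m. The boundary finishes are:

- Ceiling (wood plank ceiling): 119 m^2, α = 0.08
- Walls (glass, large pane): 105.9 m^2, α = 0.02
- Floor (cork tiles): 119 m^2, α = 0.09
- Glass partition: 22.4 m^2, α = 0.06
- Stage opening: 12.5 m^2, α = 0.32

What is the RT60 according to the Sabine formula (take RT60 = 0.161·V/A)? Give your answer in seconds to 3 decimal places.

2.215 seconds

Summing Sᵢαᵢ: 9.520 + 2.118 + 10.710 + 1.344 + 4.000 → A = 27.692 sabins.
Volume V = 12.4 × 9.6 × 3.2 = 380.928 m³.
Sabine: RT60 = 0.161 × 380.928 / 27.692 = 2.215 s.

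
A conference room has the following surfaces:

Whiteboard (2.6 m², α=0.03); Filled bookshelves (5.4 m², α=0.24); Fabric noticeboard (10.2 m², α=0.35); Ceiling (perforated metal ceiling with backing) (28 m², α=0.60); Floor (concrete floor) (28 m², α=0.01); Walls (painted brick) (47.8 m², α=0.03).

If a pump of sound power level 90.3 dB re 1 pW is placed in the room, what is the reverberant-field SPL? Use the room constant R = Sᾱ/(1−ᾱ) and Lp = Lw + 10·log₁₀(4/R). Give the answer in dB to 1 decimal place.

Σ(Sᵢαᵢ) = 2.6×0.03 + 5.4×0.24 + 10.2×0.35 + 28×0.60 + 28×0.01 + 47.8×0.03 = 23.458; total area S = 122.0 m².
ᾱ = 0.1923, so room constant R = A/(1−ᾱ) = 29.043 m².
Lp = 90.3 + 10·log₁₀(4/29.043) = 90.3 + (-8.61) = 81.7 dB.

81.7 dB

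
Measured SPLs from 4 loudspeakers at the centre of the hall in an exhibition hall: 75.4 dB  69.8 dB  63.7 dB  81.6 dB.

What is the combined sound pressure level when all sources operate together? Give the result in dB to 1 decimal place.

82.8 dB

Sum in the linear (power) domain: Σ 10^(Lᵢ/10) = 10^(75.4/10) + 10^(69.8/10) + 10^(63.7/10) + 10^(81.6/10) = 1.911e+08.
Combined level = 10 log₁₀(1.911e+08) = 82.8 dB.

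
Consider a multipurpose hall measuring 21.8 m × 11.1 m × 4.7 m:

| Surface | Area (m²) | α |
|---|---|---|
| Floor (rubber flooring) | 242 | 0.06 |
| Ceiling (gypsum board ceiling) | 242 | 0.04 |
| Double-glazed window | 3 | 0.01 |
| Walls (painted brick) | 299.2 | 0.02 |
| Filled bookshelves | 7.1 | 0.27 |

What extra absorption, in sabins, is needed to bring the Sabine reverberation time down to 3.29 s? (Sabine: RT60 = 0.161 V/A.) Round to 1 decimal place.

23.5 sabins

Total absorption A₁ = 242*0.06 + 242*0.04 + 3*0.01 + 299.2*0.02 + 7.1*0.27
  = 14.520 + 9.680 + 0.030 + 5.984 + 1.917 = 32.131 m² sabins.
V = 1137.306 m³. Required absorption A₂ = 0.161 × 1137.306 / 3.29 = 55.655 sabins.
Additional absorption ΔA = 55.655 − 32.131 = 23.5 sabins.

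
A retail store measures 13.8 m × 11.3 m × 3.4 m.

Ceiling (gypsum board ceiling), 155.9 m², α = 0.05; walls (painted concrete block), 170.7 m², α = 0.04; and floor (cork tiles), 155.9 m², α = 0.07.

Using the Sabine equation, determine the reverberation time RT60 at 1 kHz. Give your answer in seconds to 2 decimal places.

Summing Sᵢαᵢ: 7.795 + 6.828 + 10.913 → A = 25.536 sabins.
Room volume: 530.196 m³.
RT60 = 0.161 · V / A = 0.161 × 530.196 / 25.536 = 3.34 s.

3.34 seconds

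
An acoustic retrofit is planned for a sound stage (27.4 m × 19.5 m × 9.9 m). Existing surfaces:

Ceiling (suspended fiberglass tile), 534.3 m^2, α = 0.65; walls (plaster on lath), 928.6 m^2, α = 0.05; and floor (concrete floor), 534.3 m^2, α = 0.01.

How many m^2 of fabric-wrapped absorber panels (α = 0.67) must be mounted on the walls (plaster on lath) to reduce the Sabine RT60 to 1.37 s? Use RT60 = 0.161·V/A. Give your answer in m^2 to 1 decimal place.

Equivalent absorption area: A₁ = 534.3*0.65 + 928.6*0.05 + 534.3*0.01 = 399.068 m^2.
V = 5289.57 m³. Target absorption A₂ = 0.161 × 5289.57 / 1.37 = 621.621 sabins.
Absorption to add: 621.621 − 399.068 = 222.553 sabins.
Each m^2 of panel replacing the walls (plaster on lath) adds (0.67 − 0.05) = 0.62 sabins.
Panel area = 222.553 / 0.62 = 359.0 m^2.

359.0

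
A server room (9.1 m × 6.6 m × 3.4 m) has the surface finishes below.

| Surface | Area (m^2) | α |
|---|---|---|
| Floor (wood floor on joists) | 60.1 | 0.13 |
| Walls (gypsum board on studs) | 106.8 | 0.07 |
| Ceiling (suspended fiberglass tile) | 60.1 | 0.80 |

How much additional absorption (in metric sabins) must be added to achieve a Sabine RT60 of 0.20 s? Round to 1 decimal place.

101.0 sabins

Equivalent absorption area: A₁ = 60.1·0.13 + 106.8·0.07 + 60.1·0.80 = 63.369 m^2.
V = 204.204 m³. Required absorption A₂ = 0.161 × 204.204 / 0.20 = 164.384 sabins.
Additional absorption ΔA = 164.384 − 63.369 = 101.0 sabins.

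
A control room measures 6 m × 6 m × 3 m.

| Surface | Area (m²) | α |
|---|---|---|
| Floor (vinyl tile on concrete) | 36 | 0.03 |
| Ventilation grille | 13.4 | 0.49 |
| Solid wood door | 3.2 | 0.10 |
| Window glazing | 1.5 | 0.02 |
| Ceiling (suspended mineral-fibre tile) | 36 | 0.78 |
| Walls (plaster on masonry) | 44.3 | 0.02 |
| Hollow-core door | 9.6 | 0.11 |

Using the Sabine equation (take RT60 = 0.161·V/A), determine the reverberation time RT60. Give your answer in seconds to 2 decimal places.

0.46 seconds

Equivalent absorption area: A = 36·0.03 + 13.4·0.49 + 3.2·0.10 + 1.5·0.02 + 36·0.78 + 44.3·0.02 + 9.6·0.11 = 38.018 m².
Room volume: 108 m³.
T = 0.161 V/A = 0.161·108/38.018 = 0.46 s.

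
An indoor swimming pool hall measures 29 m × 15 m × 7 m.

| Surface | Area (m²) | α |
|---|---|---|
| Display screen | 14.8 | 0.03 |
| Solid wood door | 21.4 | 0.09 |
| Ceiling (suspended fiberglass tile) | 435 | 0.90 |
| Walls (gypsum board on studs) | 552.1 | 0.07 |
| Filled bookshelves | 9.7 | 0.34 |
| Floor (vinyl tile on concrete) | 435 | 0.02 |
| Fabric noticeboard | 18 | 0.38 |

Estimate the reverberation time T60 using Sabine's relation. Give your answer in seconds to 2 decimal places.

Total absorption A = 14.8*0.03 + 21.4*0.09 + 435*0.90 + 552.1*0.07 + 9.7*0.34 + 435*0.02 + 18*0.38
  = 0.444 + 1.926 + 391.500 + 38.647 + 3.298 + 8.700 + 6.840 = 451.355 m² sabins.
V = 29·15·7 = 3045 m³.
T = 0.161 V/A = 0.161·3045/451.355 = 1.09 s.

1.09 seconds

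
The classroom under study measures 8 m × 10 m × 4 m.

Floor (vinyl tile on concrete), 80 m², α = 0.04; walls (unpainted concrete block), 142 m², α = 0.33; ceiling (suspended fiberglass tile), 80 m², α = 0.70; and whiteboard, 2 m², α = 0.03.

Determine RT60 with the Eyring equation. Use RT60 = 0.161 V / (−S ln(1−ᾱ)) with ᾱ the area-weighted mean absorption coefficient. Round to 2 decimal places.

0.39 s

S = Σ Sᵢ = 304.0 m².
Absorption A = 80×0.04 + 142×0.33 + 80×0.70 + 2×0.03 = 106.120 sabins.
Mean coefficient ᾱ = A/S = 0.3491.
−S·ln(1−ᾱ) = −304.0 × ln(1 − 0.3491) = 130.537.
V = 8 × 10 × 4 = 320 m³.
T = 0.161·V/[−S·ln(1−ᾱ)] = 0.161·320/130.537 = 0.39 s.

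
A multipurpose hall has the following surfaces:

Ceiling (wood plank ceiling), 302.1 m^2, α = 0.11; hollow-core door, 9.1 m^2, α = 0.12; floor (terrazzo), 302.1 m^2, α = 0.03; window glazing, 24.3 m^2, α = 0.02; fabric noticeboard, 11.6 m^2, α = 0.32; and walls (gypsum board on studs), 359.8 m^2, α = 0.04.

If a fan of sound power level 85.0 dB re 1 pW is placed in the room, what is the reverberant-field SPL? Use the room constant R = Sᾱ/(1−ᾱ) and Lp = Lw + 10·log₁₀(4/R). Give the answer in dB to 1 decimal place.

A = 61.976 sabins; S = 1009.0 m^2.
ᾱ = 61.976/1009.0 = 0.0614; R = Sᾱ/(1−ᾱ) = 61.976/(1−0.0614) = 66.030 m^2.
Lp = 85.0 + 10·log₁₀(4/66.030) = 85.0 + (-12.18) = 72.8 dB.

72.8 dB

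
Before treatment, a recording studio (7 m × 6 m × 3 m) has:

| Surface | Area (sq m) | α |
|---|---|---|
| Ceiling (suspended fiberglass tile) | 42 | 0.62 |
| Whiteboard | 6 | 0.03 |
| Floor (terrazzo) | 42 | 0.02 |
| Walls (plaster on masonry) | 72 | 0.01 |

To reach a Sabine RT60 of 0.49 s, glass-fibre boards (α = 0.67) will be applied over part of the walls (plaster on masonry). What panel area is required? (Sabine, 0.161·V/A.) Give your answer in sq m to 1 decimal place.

Total absorption A₁ = 42·0.62 + 6·0.03 + 42·0.02 + 72·0.01
  = 26.040 + 0.180 + 0.840 + 0.720 = 27.780 sq m sabins.
V = 126 m³. Target absorption A₂ = 0.161 × 126 / 0.49 = 41.400 sabins.
ΔA needed = 41.400 − 27.780 = 13.620 sabins.
Each sq m of panel replacing the walls (plaster on masonry) adds (0.67 − 0.01) = 0.66 sabins.
Panel area = 13.620 / 0.66 = 20.6 sq m.

20.6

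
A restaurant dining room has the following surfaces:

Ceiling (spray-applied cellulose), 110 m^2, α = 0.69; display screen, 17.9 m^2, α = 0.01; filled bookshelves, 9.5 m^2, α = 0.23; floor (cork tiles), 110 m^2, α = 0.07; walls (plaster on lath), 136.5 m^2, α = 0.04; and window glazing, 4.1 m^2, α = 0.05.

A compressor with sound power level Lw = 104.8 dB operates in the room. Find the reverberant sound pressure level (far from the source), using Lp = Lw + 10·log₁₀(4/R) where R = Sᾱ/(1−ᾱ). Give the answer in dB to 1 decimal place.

90.0 dB

A = 91.629 sabins; S = 388.0 m^2.
ᾱ = 91.629/388.0 = 0.2362; R = Sᾱ/(1−ᾱ) = 91.629/(1−0.2362) = 119.965 m^2.
Lp = Lw + 10 log₁₀(4/R) = 104.8 -14.77 = 90.0 dB.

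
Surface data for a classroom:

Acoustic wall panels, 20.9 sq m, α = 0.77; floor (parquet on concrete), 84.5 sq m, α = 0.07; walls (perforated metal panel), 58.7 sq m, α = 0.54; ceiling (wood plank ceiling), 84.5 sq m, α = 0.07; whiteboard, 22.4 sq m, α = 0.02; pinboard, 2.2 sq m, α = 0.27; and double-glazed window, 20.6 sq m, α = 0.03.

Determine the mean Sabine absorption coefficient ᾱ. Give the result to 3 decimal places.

0.209

S = Σ Sᵢ = 20.9 + 84.5 + 58.7 + 84.5 + 22.4 + 2.2 + 20.6 = 293.8 sq m.
A = 20.9·0.77 + 84.5·0.07 + 58.7·0.54 + 84.5·0.07 + 22.4·0.02 + 2.2·0.27 + 20.6·0.03 = 61.281 sabins.
ᾱ = A/S = 0.209.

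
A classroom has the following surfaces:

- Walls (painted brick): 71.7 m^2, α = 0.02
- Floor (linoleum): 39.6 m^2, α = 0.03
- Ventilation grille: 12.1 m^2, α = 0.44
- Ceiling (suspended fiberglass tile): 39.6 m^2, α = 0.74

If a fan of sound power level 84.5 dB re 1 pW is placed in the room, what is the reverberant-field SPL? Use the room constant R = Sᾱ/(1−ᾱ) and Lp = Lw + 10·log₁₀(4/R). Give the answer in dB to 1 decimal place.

73.7 dB

Σ(Sᵢαᵢ) = 71.7·0.02 + 39.6·0.03 + 12.1·0.44 + 39.6·0.74 = 37.250; total area S = 163.0 m^2.
ᾱ = 37.250/163.0 = 0.2285; R = Sᾱ/(1−ᾱ) = 37.250/(1−0.2285) = 48.283 m^2.
Lp = Lw + 10 log₁₀(4/R) = 84.5 -10.82 = 73.7 dB.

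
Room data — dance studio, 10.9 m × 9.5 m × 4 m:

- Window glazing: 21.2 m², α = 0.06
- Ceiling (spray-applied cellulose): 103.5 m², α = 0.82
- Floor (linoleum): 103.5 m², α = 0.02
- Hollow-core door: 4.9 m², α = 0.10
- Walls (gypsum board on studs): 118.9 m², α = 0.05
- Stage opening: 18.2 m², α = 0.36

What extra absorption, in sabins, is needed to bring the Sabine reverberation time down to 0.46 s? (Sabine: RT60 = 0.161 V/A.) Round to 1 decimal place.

43.8 sabins

Equivalent absorption area: A₁ = 21.2*0.06 + 103.5*0.82 + 103.5*0.02 + 4.9*0.10 + 118.9*0.05 + 18.2*0.36 = 101.199 m².
V = 414.2 m³. Required absorption A₂ = 0.161 × 414.2 / 0.46 = 144.970 sabins.
Shortfall: 144.970 − 101.199 = 43.8 sabins.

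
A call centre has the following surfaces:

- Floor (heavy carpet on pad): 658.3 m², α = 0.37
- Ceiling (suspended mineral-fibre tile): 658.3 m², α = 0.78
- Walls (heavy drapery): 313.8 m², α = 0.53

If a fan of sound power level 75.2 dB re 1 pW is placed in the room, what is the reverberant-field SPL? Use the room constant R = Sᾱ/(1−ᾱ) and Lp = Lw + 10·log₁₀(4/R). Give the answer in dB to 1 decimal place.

A = 923.359 sabins; S = 1630.4 m².
ᾱ = 923.359/1630.4 = 0.5663; R = Sᾱ/(1−ᾱ) = 923.359/(1−0.5663) = 2129.027 m².
Lp = 75.2 + 10·log₁₀(4/2129.027) = 75.2 + (-27.26) = 47.9 dB.

47.9 dB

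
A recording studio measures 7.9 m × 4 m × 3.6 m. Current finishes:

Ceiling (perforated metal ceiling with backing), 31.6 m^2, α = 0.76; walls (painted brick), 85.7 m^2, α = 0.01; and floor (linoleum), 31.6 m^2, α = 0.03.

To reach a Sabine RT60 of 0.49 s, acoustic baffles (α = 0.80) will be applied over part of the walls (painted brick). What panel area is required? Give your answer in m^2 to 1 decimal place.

14.6

A₁ = Σ Sᵢαᵢ = 31.6*0.76 + 85.7*0.01 + 31.6*0.03 = 25.821 sabins.
V = 113.76 m³. Target absorption A₂ = 0.161 × 113.76 / 0.49 = 37.378 sabins.
Absorption to add: 37.378 − 25.821 = 11.557 sabins.
Net gain per m^2: Δα = 0.80 − 0.01 = 0.79.
Panel area = 11.557 / 0.79 = 14.6 m^2.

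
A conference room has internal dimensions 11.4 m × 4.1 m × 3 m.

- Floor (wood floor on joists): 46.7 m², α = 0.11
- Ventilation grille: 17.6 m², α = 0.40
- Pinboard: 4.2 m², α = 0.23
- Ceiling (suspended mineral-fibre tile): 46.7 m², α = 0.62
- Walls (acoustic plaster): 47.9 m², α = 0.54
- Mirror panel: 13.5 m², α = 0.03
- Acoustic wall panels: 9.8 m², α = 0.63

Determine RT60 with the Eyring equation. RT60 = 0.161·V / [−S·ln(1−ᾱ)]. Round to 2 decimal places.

0.24 seconds

S = Σ Sᵢ = 186.4 m².
Absorption A = 46.7×0.11 + 17.6×0.40 + 4.2×0.23 + 46.7×0.62 + 47.9×0.54 + 13.5×0.03 + 9.8×0.63 = 74.542 sabins.
Mean coefficient ᾱ = A/S = 0.3999.
Eyring denominator: −S ln(1−ᾱ) = 95.187.
V = 11.4 × 4.1 × 3 = 140.22 m³.
RT60 = 0.161 × 140.22 / 95.187 = 0.24 s.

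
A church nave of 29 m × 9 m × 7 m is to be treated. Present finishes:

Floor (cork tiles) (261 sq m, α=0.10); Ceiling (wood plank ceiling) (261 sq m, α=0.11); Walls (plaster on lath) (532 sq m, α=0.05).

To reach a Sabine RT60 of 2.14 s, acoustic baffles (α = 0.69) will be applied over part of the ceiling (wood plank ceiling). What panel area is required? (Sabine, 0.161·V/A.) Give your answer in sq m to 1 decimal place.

96.6

Equivalent absorption area: A₁ = 261×0.10 + 261×0.11 + 532×0.05 = 81.410 sq m.
Required A₂ = 0.161·1827/2.14 = 137.452 sabins.
Absorption to add: 137.452 − 81.410 = 56.042 sabins.
Net gain per sq m: Δα = 0.69 − 0.11 = 0.58.
Panel area = 56.042 / 0.58 = 96.6 sq m.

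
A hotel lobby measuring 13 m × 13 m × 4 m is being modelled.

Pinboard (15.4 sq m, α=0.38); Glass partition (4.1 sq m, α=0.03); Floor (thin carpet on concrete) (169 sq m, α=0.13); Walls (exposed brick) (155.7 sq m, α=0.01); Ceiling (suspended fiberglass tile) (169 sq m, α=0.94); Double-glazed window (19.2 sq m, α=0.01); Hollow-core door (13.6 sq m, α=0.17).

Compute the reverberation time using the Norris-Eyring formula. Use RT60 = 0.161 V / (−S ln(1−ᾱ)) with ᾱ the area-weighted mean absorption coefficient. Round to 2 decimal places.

S = Σ Sᵢ = 546.0 sq m.
Σ(Sᵢαᵢ) = 15.4×0.38 + 4.1×0.03 + 169×0.13 + 155.7×0.01 + 169×0.94 + 19.2×0.01 + 13.6×0.17 = 190.866.
ᾱ = 190.866 / 546.0 = 0.3496.
−S·ln(1−ᾱ) = −546.0 × ln(1 − 0.3496) = 234.872.
V = 13 × 13 × 4 = 676 m³.
T = 0.161·V/[−S·ln(1−ᾱ)] = 0.161·676/234.872 = 0.46 s.

0.46 s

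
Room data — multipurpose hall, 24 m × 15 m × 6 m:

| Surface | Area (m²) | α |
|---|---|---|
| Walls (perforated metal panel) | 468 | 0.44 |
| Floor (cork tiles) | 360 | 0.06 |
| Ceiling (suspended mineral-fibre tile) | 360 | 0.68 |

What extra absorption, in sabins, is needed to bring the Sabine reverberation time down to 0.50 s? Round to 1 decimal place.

223.2 sabins

Equivalent absorption area: A₁ = 468*0.44 + 360*0.06 + 360*0.68 = 472.320 m².
V = 2160 m³. Required absorption A₂ = 0.161 × 2160 / 0.50 = 695.520 sabins.
Additional absorption ΔA = 695.520 − 472.320 = 223.2 sabins.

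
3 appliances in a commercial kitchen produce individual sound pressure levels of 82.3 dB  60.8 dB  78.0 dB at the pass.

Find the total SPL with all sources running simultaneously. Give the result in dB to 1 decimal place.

Sum in the linear (power) domain: Σ 10^(Lᵢ/10) = 10^(82.3/10) + 10^(60.8/10) + 10^(78.0/10) = 2.341e+08.
L_total = 10·log₁₀(2.341e+08) = 83.7 dB.

83.7 dB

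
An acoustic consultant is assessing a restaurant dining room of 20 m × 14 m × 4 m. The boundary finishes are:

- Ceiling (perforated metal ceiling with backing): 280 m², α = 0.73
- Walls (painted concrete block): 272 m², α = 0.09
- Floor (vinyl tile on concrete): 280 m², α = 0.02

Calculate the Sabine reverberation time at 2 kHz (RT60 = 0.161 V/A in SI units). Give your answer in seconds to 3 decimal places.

A = Σ Sᵢαᵢ = 280*0.73 + 272*0.09 + 280*0.02 = 234.480 sabins.
V = 20·14·4 = 1120 m³.
RT60 = 0.161 · V / A = 0.161 × 1120 / 234.480 = 0.769 s.

0.769 s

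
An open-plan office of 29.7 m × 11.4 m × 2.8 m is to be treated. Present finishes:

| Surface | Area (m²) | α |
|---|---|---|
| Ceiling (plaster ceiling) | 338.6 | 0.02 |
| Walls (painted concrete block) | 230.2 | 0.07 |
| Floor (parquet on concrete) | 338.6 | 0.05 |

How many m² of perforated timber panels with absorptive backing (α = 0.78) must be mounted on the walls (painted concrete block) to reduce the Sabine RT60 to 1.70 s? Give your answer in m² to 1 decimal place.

70.4

Total absorption A₁ = 338.6*0.02 + 230.2*0.07 + 338.6*0.05
  = 6.772 + 16.114 + 16.930 = 39.816 m² sabins.
Required A₂ = 0.161·948.024/1.70 = 89.783 sabins.
Absorption to add: 89.783 − 39.816 = 49.967 sabins.
Net gain per m²: Δα = 0.78 − 0.07 = 0.71.
Panel area = 49.967 / 0.71 = 70.4 m².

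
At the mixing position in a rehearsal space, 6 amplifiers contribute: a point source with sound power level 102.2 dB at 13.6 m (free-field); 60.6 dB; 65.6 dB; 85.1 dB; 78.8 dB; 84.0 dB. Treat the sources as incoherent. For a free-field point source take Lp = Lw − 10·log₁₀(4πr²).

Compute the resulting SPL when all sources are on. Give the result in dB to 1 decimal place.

88.2 dB

Source at 13.6 m: Lp = 102.2 − 10·log₁₀(4π·13.6²) = 102.2 − 10·log₁₀(2324.276) = 68.5 dB.
Converting to relative power and adding: 10^(68.5/10) + 10^(60.6/10) + 10^(65.6/10) + 10^(85.1/10) + 10^(78.8/10) + 10^(84.0/10) = 6.625e+08.
Combined level = 10 log₁₀(6.625e+08) = 88.2 dB.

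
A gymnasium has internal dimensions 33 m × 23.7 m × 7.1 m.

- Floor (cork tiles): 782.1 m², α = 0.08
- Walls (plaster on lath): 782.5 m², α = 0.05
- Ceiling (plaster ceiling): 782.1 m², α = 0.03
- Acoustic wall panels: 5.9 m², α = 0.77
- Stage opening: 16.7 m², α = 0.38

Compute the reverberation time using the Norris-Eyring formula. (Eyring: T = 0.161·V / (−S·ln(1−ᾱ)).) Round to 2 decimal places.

Total surface area S = 782.1 + 782.5 + 782.1 + 5.9 + 16.7 = 2369.3 m².
Σ(Sᵢαᵢ) = 782.1×0.08 + 782.5×0.05 + 782.1×0.03 + 5.9×0.77 + 16.7×0.38 = 136.045.
Mean coefficient ᾱ = A/S = 0.0574.
Eyring denominator: −S ln(1−ᾱ) = 140.057.
V = 33 × 23.7 × 7.1 = 5552.91 m³.
RT60 = 0.161 × 5552.91 / 140.057 = 6.38 s.

6.38 sec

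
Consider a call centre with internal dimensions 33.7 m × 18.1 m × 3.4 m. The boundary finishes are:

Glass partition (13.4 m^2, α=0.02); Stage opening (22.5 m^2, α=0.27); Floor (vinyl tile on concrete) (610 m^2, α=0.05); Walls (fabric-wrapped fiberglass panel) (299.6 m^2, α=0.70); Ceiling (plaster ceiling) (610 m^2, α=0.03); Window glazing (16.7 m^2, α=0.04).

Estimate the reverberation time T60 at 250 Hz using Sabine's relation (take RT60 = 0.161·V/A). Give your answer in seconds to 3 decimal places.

1.257 s

Summing Sᵢαᵢ: 0.268 + 6.075 + 30.500 + 209.720 + 18.300 + 0.668 → A = 265.531 sabins.
V = 33.7·18.1·3.4 = 2073.898 m³.
Sabine: RT60 = 0.161 × 2073.898 / 265.531 = 1.257 s.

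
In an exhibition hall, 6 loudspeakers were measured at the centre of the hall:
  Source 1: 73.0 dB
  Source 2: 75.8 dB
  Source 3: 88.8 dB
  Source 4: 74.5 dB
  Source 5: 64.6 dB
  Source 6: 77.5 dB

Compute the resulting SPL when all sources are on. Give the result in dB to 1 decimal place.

89.6 dB

Σ 10^(Lᵢ/10) = 9.039e+08.
L_total = 10·log₁₀(9.039e+08) = 89.6 dB.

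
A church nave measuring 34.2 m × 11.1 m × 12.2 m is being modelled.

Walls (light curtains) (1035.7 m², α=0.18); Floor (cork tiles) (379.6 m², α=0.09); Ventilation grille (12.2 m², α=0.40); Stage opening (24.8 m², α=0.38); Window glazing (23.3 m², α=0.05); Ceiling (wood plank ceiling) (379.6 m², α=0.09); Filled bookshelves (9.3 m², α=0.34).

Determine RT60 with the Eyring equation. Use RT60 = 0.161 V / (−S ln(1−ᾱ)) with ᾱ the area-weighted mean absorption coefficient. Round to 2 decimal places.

2.52 s

S = Σ Sᵢ = 1864.5 m².
Absorption A = 1035.7×0.18 + 379.6×0.09 + 12.2×0.40 + 24.8×0.38 + 23.3×0.05 + 379.6×0.09 + 9.3×0.34 = 273.385 sabins.
ᾱ = 273.385 / 1864.5 = 0.1466.
−S·ln(1−ᾱ) = −1864.5 × ln(1 − 0.1466) = 295.573.
V = 34.2 × 11.1 × 12.2 = 4631.364 m³.
T = 0.161·V/[−S·ln(1−ᾱ)] = 0.161·4631.364/295.573 = 2.52 s.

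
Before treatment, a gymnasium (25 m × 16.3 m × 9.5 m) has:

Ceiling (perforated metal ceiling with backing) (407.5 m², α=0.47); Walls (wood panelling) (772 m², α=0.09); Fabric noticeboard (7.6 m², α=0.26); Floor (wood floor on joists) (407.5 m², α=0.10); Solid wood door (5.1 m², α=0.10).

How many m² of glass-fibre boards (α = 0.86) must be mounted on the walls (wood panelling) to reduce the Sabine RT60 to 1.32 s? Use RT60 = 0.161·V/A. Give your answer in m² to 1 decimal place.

218.1

Total absorption A₁ = 407.5×0.47 + 772×0.09 + 7.6×0.26 + 407.5×0.10 + 5.1×0.10
  = 191.525 + 69.480 + 1.976 + 40.750 + 0.510 = 304.241 m² sabins.
V = 3871.25 m³. Target absorption A₂ = 0.161 × 3871.25 / 1.32 = 472.175 sabins.
ΔA needed = 472.175 − 304.241 = 167.934 sabins.
Net gain per m²: Δα = 0.86 − 0.09 = 0.77.
Area = ΔA/Δα = 167.934/0.77 = 218.1 m².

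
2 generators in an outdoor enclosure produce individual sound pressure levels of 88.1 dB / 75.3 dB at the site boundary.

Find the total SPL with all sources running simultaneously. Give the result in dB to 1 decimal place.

Converting to relative power and adding: 10^(88.1/10) + 10^(75.3/10) = 6.795e+08.
Back to dB: 10·log₁₀ Σ = 88.3 dB.

88.3 dB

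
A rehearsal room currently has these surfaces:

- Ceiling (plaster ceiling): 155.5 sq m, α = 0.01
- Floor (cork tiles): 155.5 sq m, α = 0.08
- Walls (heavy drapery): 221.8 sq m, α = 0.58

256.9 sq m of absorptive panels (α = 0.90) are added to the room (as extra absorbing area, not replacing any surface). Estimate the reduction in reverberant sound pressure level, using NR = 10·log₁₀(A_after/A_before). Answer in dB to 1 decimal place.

4.2 dB

Equivalent absorption area: A_before = 155.5·0.01 + 155.5·0.08 + 221.8·0.58 = 142.639 sq m.
Added absorption = 256.9 × 0.90 = 231.210 sabins.
New total A_after = 373.849 sabins.
NR = 10·log₁₀(373.849/142.639) = 4.2 dB.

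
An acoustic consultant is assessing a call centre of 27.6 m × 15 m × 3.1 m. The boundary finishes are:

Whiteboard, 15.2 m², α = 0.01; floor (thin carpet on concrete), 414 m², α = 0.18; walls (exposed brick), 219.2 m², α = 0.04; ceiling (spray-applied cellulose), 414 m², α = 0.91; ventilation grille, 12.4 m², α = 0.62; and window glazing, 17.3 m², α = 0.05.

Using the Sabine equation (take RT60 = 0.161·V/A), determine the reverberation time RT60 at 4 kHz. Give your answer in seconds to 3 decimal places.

Summing Sᵢαᵢ: 0.152 + 74.520 + 8.768 + 376.740 + 7.688 + 0.865 → A = 468.733 sabins.
Volume V = 27.6 × 15 × 3.1 = 1283.4 m³.
Sabine: RT60 = 0.161 × 1283.4 / 468.733 = 0.441 s.

0.441 seconds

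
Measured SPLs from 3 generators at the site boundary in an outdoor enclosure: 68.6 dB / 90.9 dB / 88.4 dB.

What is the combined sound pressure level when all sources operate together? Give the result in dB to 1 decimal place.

Σ 10^(Lᵢ/10) = 1.929e+09.
Back to dB: 10·log₁₀ Σ = 92.9 dB.

92.9 dB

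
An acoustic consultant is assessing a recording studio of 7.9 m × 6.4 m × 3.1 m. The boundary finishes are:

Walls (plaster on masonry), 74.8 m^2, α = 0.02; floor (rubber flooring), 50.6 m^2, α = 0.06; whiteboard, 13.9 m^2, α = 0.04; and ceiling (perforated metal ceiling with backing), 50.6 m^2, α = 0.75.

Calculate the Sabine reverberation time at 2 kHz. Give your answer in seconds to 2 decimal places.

A = Σ Sᵢαᵢ = 74.8·0.02 + 50.6·0.06 + 13.9·0.04 + 50.6·0.75 = 43.038 sabins.
V = 7.9·6.4·3.1 = 156.736 m³.
T = 0.161 V/A = 0.161·156.736/43.038 = 0.59 s.

0.59 s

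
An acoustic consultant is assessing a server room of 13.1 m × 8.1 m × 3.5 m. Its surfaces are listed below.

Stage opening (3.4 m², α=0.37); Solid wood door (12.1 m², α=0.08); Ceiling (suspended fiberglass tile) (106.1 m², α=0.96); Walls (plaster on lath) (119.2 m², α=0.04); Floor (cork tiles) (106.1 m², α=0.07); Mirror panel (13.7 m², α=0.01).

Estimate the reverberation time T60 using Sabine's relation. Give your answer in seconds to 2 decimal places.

Summing Sᵢαᵢ: 1.258 + 0.968 + 101.856 + 4.768 + 7.427 + 0.137 → A = 116.414 sabins.
V = 13.1·8.1·3.5 = 371.385 m³.
Sabine: RT60 = 0.161 × 371.385 / 116.414 = 0.51 s.

0.51 seconds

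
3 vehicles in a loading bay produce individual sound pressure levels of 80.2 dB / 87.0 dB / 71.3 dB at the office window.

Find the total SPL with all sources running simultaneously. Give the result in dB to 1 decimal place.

87.9 dB

Converting to relative power and adding: 10^(80.2/10) + 10^(87.0/10) + 10^(71.3/10) = 6.194e+08.
Back to dB: 10·log₁₀ Σ = 87.9 dB.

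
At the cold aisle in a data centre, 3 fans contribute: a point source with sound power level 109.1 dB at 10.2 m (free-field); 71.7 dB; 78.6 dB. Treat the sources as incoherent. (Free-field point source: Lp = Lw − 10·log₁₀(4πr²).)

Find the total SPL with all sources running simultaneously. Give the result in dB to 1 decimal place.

81.7 dB

Source at 10.2 m: Lp = 109.1 − 10·log₁₀(4π·10.2²) = 109.1 − 10·log₁₀(1307.405) = 77.9 dB.
Converting to relative power and adding: 10^(77.9/10) + 10^(71.7/10) + 10^(78.6/10) = 1.489e+08.
Combined level = 10 log₁₀(1.489e+08) = 81.7 dB.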